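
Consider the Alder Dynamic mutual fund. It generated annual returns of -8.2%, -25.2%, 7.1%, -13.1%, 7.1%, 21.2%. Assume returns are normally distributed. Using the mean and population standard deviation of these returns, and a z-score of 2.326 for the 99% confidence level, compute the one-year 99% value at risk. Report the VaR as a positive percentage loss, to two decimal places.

r̄ = (-8.2 − 25.2 + 7.1 − 13.1 + 7.1 + 21.2) / 6 = -11.10 / 6 = -1.8500%
Σ(r − r̄)² = (-8.2 − (-1.8500))² + (-25.2 − (-1.8500))² + … = 1403.6150
population σ = √(1403.6150 / 6) = √233.9358 = 15.2950%
VaR = −(r̄ − z·σ) = −(-1.8500 − 2.326 × 15.2950) = −(-37.4262) = 37.4262%

37.43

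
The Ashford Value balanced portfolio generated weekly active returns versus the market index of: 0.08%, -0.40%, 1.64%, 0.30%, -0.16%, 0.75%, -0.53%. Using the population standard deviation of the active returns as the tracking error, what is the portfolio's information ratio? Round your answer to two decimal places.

0.34

Mean return μ = 1.680 / 7 = 0.2400%
Population σ = √[Σ(r − μ)² / 7] = √[3.4118 / 7] = √0.4874 = 0.6981%
IR = μ / tracking error = 0.2400 / 0.6981 = 0.3438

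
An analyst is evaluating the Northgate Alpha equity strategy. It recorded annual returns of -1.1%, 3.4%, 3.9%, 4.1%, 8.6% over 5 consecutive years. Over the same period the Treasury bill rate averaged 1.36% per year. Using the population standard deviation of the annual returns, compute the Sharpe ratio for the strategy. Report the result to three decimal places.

r̄ = (-1.1 + 3.4 + 3.9 + 4.1 + 8.6) / 5 = 3.7800%
Population std dev = √[47.3080 / 5] = 3.0760%
Sharpe = (r̄ − rf) / σ = (3.7800 − 1.36) / 3.0760 = 2.4200 / 3.0760 = 0.7867

0.787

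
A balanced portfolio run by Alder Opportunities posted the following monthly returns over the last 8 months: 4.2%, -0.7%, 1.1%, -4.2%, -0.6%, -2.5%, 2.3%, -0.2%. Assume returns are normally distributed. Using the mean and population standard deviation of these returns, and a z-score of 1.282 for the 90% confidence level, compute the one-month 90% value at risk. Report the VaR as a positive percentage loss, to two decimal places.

3.24

r̄ = (4.2 − 0.7 + 1.1 − 4.2 − 0.6 − 2.5 + 2.3 − 0.2) / 8 = -0.60 / 8 = -0.0750%
Population σ = √[Σ(r − r̄)² / 8] = √[48.8750 / 8] = √6.1094 = 2.4717%
VaR = −(r̄ − z·σ) = −(-0.0750 − 1.282 × 2.4717) = −(-3.2437) = 3.2437%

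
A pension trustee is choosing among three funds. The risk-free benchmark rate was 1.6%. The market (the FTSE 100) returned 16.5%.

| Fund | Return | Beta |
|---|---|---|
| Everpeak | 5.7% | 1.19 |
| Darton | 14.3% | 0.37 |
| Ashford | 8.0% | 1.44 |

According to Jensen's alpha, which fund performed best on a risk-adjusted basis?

Darton

Everpeak: α = 5.7% − [1.6% + 1.19 × (16.5% − 1.6%)] = -13.631
Darton: α = 14.3% − [1.6% + 0.37 × (16.5% − 1.6%)] = 7.187
Ashford: α = 8.0% − [1.6% + 1.44 × (16.5% − 1.6%)] = -15.056
Highest: Darton (7.187).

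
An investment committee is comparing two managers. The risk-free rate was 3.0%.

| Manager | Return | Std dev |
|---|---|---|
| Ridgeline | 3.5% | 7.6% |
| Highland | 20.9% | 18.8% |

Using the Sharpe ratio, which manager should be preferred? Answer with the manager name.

Highland

Ridgeline: Sharpe ratio = (3.5% − 3.0%) / 7.6% = 0.066
Highland: Sharpe ratio = (20.9% − 3.0%) / 18.8% = 0.952
Highest: Highland (0.952).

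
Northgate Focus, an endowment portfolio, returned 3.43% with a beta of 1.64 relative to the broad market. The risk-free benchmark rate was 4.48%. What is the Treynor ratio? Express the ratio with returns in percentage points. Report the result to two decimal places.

-0.64

Treynor = (Rp − Rf) / β = (3.43% − 4.48%) / 1.64 = -1.05 / 1.64 = -0.6402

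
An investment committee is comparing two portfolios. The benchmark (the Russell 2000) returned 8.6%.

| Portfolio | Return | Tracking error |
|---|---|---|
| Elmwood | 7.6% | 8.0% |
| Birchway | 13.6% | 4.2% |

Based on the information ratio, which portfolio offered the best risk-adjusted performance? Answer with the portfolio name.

Elmwood: IR = (7.6% − 8.6%) / 8.0% = -0.125
Birchway: IR = (13.6% − 8.6%) / 4.2% = 1.190
Highest: Birchway (1.190).

Birchway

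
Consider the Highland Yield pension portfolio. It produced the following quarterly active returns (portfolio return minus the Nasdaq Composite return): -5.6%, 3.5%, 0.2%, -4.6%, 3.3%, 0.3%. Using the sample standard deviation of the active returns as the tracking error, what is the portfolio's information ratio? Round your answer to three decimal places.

-0.125

r̄ = (-5.6 + 3.5 + 0.2 − 4.6 + 3.3 + 0.3) / 6 = -2.90 / 6 = -0.4833%
Sample std dev = √[74.3883 / 5] = 3.8572%
IR = r̄ / tracking error = -0.4833 / 3.8572 = -0.1253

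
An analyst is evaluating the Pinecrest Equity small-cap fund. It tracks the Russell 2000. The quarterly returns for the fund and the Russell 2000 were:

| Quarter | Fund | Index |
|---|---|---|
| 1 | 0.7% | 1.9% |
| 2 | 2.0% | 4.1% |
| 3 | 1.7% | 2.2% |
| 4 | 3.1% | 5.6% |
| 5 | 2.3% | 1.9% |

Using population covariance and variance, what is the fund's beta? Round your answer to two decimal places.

0.39

r̄p = 1.9600%,  r̄m = 3.1400%
Cov = Σ(rp − r̄p)(rm − r̄m) / 5 = 0.8456
Var(rm) = Σ(rm − r̄m)² / 5 = 2.1864
β = Cov / Var = 0.8456 / 2.1864 = 0.3868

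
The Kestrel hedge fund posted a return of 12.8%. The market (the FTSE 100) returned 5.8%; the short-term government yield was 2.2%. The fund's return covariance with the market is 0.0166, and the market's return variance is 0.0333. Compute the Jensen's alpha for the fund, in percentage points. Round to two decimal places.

8.81

β = Cov / Var = 0.0166 / 0.0333 = 0.4985
E[R] = Rf + β(Rm − Rf) = 2.2% + 0.4985 × (5.8% − 2.2%) = 3.9946%
α = Rp − E[R] = 12.8% − 3.9946% = 8.8054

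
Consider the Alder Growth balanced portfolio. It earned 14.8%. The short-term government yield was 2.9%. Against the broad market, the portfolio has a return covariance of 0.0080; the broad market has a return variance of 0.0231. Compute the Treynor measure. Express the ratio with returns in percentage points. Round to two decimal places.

34.36

β = Cov / Var = 0.0080 / 0.0231 = 0.3463
Treynor = (Rp − Rf) / β = (14.8% − 2.9%) / 0.3463 = 11.90 / 0.3463 = 34.3633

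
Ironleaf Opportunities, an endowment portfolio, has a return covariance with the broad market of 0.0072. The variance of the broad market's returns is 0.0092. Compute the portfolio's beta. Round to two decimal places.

β = Cov(Rp, Rm) / Var(Rm) = 0.0072 / 0.0092 = 0.7826

0.78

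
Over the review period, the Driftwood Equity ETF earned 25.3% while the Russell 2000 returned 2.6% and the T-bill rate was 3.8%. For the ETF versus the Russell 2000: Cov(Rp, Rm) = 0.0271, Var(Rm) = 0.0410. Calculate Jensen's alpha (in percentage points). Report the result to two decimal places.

22.29

β = Cov / Var = 0.0271 / 0.0410 = 0.6610
E[R] = Rf + β(Rm − Rf) = 3.8% + 0.6610 × (2.6% − 3.8%) = 3.0068%
α = Rp − E[R] = 25.3% − 3.0068% = 22.2932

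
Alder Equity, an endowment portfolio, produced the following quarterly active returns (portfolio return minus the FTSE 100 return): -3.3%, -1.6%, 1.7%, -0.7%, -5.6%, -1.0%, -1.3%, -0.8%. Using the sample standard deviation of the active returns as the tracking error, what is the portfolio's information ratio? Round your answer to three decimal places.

-0.740

Mean return r̄ = -12.60 / 8 = -1.5750%
Sample std dev = √[31.6750 / 7] = 2.1272%
IR = r̄ / tracking error = -1.5750 / 2.1272 = -0.7404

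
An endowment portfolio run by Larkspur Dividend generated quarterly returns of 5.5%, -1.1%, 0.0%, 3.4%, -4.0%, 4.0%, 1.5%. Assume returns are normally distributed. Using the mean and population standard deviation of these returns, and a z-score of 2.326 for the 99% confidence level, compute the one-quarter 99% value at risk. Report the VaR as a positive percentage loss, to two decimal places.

r̄ = (5.5 − 1.1 + 0 + 3.4 − 4 + 4 + 1.5) / 7 = 1.3286%
Σ(r − r̄)² = 64.9143; population σ = √(64.9143/7) = 3.0452%
VaR = −(r̄ − z·σ) = −(1.3286 − 2.326 × 3.0452) = −(-5.7545) = 5.7545%

5.75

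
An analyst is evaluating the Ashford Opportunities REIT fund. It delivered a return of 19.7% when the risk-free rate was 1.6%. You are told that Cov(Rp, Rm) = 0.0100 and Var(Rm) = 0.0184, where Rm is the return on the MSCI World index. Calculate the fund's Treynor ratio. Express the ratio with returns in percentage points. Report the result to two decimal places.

β = Cov / Var = 0.0100 / 0.0184 = 0.5435
Treynor = (Rp − Rf) / β = (19.7% − 1.6%) / 0.5435 = 18.10 / 0.5435 = 33.3027

33.30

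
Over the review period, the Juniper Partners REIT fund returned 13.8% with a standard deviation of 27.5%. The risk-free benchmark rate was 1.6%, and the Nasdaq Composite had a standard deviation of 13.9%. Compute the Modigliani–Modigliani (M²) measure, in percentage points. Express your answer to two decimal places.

Sharpe = (Rp − Rf) / σp = (13.8% − 1.6%) / 27.5% = 0.4436
M² = Rf + Sharpe × σm = 1.6% + 0.4436 × 13.9% = 7.7660%

7.77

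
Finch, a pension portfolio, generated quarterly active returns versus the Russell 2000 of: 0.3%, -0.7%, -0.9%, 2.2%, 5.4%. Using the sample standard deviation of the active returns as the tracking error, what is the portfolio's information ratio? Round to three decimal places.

r̄ = (0.3 − 0.7 − 0.9 + 2.2 + 5.4) / 5 = 6.30 / 5 = 1.2600%
Sample std dev = √[27.4520 / 4] = 2.6197%
IR = r̄ / tracking error = 1.2600 / 2.6197 = 0.4810

0.481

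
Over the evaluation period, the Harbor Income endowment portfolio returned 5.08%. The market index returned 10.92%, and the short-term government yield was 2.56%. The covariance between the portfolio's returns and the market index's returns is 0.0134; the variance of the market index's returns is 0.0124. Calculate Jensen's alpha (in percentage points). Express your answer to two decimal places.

β = Cov / Var = 0.0134 / 0.0124 = 1.0806
E[R] = Rf + β(Rm − Rf) = 2.56% + 1.0806 × (10.92% − 2.56%) = 11.5938%
α = Rp − E[R] = 5.08% − 11.5938% = -6.5138

-6.51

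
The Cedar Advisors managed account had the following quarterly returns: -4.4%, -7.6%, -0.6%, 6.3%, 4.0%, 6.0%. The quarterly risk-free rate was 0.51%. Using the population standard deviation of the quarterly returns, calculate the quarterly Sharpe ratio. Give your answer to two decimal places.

0.02

r̄ = (-4.4 − 7.6 − 0.6 + 6.3 + 4 + 6) / 6 = 0.6167%
Σ(r − r̄)² = (-4.4 − 0.6167)² + (-7.6 − 0.6167)² + (-0.6 − 0.6167)² + … = 166.8883
population σ = √(166.8883 / 6) = √27.8147 = 5.2740%
Sharpe = (r̄ − rf) / σ = (0.6167 − 0.51) / 5.2740 = 0.1067 / 5.2740 = 0.0202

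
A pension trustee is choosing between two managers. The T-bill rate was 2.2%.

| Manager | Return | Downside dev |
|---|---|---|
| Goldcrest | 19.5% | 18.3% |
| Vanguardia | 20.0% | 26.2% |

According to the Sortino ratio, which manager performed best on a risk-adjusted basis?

Goldcrest

Goldcrest: Sortino ratio = (19.5% − 2.2%) / 18.3% = 0.945
Vanguardia: Sortino ratio = (20.0% − 2.2%) / 26.2% = 0.679
Highest: Goldcrest (0.945).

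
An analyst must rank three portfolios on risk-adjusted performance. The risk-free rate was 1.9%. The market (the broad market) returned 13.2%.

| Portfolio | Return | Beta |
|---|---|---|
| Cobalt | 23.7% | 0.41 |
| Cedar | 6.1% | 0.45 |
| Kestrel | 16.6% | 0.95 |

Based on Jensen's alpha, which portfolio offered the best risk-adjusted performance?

Cobalt

Cobalt: α = 23.7% − [1.9% + 0.41 × (13.2% − 1.9%)] = 17.167
Cedar: α = 6.1% − [1.9% + 0.45 × (13.2% − 1.9%)] = -0.885
Kestrel: α = 16.6% − [1.9% + 0.95 × (13.2% − 1.9%)] = 3.965
Highest: Cobalt (17.167).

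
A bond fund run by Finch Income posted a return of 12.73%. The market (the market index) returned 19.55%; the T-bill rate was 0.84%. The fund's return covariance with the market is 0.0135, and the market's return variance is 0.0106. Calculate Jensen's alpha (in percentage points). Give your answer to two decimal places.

β = Cov / Var = 0.0135 / 0.0106 = 1.2736
E[R] = Rf + β(Rm − Rf) = 0.84% + 1.2736 × (19.55% − 0.84%) = 24.6691%
α = Rp − E[R] = 12.73% − 24.6691% = -11.9391

-11.94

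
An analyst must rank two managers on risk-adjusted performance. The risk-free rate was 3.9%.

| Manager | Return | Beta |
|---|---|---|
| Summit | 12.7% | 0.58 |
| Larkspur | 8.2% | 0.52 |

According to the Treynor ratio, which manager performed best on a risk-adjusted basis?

Summit

Summit: Treynor = (12.7% − 3.9%) / 0.58 = 15.172
Larkspur: Treynor = (8.2% − 3.9%) / 0.52 = 8.269
Highest: Summit (15.172).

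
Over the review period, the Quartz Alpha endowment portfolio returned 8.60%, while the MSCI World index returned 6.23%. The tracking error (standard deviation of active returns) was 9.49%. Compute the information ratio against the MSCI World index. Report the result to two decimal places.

IR = (Rp − Rb) / TE = (8.60% − 6.23%) / 9.49% = 2.37% / 9.49% = 0.2497

0.25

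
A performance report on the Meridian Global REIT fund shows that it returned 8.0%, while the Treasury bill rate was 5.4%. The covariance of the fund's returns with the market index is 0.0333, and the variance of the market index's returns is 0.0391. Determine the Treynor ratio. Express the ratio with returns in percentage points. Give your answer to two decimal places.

β = Cov / Var = 0.0333 / 0.0391 = 0.8517
Treynor = (Rp − Rf) / β = (8.0% − 5.4%) / 0.8517 = 2.60 / 0.8517 = 3.0527

3.05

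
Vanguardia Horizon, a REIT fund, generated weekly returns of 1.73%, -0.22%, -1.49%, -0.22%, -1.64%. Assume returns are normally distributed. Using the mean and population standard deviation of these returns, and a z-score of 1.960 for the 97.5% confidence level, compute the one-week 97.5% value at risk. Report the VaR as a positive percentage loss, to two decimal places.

r̄ = (1.73 − 0.22 − 1.49 − 0.22 − 1.64) / 5 = -0.3680%
Σ(r − r̄)² = 7.3223; population σ = √(7.3223/5) = 1.2101%
VaR = −(r̄ − z·σ) = −(-0.3680 − 1.960 × 1.2101) = −(-2.7398) = 2.7398%

2.74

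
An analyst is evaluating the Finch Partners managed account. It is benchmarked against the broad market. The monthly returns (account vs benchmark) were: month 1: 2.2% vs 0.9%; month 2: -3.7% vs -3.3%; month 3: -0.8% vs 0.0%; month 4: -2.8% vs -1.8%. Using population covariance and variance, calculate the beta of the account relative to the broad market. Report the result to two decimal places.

r̄p = -1.2750%,  r̄m = -1.0500%
Cov = Σ(rp − r̄p)(rm − r̄m) / 4 = 3.4688
Var(rm) = Σ(rm − r̄m)² / 4 = 2.6325
β = Cov / Var = 3.4688 / 2.6325 = 1.3177

1.32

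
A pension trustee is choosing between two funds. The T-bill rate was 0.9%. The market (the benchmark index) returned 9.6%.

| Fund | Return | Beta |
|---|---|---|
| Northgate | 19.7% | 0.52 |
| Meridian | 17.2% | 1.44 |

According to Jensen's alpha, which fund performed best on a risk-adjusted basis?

Northgate: α = 19.7% − [0.9% + 0.52 × (9.6% − 0.9%)] = 14.276
Meridian: α = 17.2% − [0.9% + 1.44 × (9.6% − 0.9%)] = 3.772
Highest: Northgate (14.276).

Northgate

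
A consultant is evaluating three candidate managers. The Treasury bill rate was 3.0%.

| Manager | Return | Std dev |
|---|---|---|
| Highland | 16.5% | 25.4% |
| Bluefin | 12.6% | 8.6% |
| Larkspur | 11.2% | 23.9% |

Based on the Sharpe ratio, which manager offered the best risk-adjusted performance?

Bluefin

Highland: Sharpe ratio = (16.5% − 3.0%) / 25.4% = 0.531
Bluefin: Sharpe ratio = (12.6% − 3.0%) / 8.6% = 1.116
Larkspur: Sharpe ratio = (11.2% − 3.0%) / 23.9% = 0.343
Highest: Bluefin (1.116).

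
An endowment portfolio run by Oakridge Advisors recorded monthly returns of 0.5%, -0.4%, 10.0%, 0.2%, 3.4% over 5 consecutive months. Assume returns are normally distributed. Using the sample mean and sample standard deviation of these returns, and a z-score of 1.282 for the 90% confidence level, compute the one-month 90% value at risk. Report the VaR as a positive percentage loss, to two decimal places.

r̄ = (0.5 − 0.4 + 10 + 0.2 + 3.4) / 5 = 2.7400%
Σ(r − r̄)² = 74.4720; sample σ = √(74.4720/4) = 4.3149%
VaR = −(r̄ − z·σ) = −(2.7400 − 1.282 × 4.3149) = −(-2.7917) = 2.7917%

2.79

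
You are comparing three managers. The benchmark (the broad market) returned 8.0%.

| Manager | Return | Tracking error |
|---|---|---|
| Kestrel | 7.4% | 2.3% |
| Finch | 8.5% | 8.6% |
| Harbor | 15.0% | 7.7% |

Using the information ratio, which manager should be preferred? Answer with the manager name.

Harbor

Kestrel: IR = (7.4% − 8.0%) / 2.3% = -0.261
Finch: IR = (8.5% − 8.0%) / 8.6% = 0.058
Harbor: IR = (15.0% − 8.0%) / 7.7% = 0.909
Highest: Harbor (0.909).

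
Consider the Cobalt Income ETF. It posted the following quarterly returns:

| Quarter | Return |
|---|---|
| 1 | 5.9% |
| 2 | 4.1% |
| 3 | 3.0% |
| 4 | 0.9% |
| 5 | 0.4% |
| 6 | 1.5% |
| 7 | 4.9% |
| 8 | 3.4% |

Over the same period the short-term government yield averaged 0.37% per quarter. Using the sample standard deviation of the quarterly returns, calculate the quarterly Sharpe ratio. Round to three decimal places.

r̄ = (5.9 + 4.1 + 3 + 0.9 + 0.4 + 1.5 + 4.9 + 3.4) / 8 = 24.10 / 8 = 3.0125%
Σ(r − r̄)² = 26.8088; sample σ = √(26.8088/7) = 1.9570%
Sharpe = (r̄ − rf) / σ = (3.0125 − 0.37) / 1.9570 = 2.6425 / 1.9570 = 1.3503

1.350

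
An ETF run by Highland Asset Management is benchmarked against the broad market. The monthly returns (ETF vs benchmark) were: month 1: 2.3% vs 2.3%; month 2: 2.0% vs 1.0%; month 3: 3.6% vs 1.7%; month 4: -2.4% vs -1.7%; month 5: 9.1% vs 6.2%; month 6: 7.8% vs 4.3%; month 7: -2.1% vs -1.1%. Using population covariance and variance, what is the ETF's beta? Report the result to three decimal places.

r̄p = 2.9000%,  r̄m = 1.8143%
Cov = Σ(rp − r̄p)(rm − r̄m) / 7 = 10.4186
Var(rm) = Σ(rm − r̄m)² / 7 = 6.7384
β = Cov / Var = 10.4186 / 6.7384 = 1.5462

1.546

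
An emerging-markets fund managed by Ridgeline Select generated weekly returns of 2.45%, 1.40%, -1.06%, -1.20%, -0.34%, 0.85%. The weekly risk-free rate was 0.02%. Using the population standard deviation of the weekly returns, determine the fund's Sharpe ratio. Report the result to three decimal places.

0.248

Mean return r̄ = 2.100 / 6 = 0.3500%
Population std dev = √[10.6292 / 6] = 1.3310%
Sharpe = (r̄ − rf) / σ = (0.3500 − 0.02) / 1.3310 = 0.3300 / 1.3310 = 0.2479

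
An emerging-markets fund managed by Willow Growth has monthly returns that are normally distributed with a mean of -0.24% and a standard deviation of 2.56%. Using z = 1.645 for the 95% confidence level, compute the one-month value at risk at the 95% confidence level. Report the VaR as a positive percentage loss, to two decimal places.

4.45

VaR (as % loss) = −(μ − z·σ) = −(-0.24% − 1.645 × 2.56%) = −(-4.4512%) = 4.4512%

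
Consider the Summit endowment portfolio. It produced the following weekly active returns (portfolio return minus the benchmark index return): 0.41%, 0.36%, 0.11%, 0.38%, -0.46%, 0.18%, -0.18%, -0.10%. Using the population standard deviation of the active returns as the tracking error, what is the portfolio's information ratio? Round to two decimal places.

Mean return μ = 0.700 / 8 = 0.0875%
Σ(r − μ)² = (0.41 − 0.0875)² + (0.36 − 0.0875)² + (0.11 − 0.0875)² + … = 0.6794
population σ = √(0.6794 / 8) = √0.0849 = 0.2914%
IR = μ / tracking error = 0.0875 / 0.2914 = 0.3003

0.30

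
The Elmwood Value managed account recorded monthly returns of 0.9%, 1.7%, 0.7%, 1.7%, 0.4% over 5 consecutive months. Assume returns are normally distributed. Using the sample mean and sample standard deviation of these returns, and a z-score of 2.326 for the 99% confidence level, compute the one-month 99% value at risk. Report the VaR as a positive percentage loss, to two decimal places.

0.30

r̄ = (0.9 + 1.7 + 0.7 + 1.7 + 0.4) / 5 = 5.40 / 5 = 1.0800%
Sample std dev = √[1.4080 / 4] = 0.5933%
VaR = −(r̄ − z·σ) = −(1.0800 − 2.326 × 0.5933) = −(-0.3000) = 0.3000%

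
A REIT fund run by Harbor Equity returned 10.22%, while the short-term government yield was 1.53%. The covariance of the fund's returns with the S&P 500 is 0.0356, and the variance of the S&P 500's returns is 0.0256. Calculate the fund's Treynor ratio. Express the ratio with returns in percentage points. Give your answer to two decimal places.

6.25

β = Cov / Var = 0.0356 / 0.0256 = 1.3906
Treynor = (Rp − Rf) / β = (10.22% − 1.53%) / 1.3906 = 8.69 / 1.3906 = 6.2491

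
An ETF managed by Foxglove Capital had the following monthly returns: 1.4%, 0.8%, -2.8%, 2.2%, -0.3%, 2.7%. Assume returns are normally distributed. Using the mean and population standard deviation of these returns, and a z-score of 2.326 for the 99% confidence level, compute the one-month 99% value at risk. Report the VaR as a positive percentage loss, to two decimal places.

3.58

r̄ = (1.4 + 0.8 − 2.8 + 2.2 − 0.3 + 2.7) / 6 = 0.6667%
Population σ = √[Σ(r − r̄)² / 6] = √[19.9933 / 6] = √3.3322 = 1.8254%
VaR = −(r̄ − z·σ) = −(0.6667 − 2.326 × 1.8254) = −(-3.5792) = 3.5792%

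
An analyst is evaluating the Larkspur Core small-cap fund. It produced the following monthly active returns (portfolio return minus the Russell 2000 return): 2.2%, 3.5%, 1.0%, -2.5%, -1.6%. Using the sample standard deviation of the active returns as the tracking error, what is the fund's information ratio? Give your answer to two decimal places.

μ = (2.2 + 3.5 + 1 − 2.5 − 1.6) / 5 = 0.5200%
Sample std dev = √[25.5480 / 4] = 2.5273%
IR = μ / tracking error = 0.5200 / 2.5273 = 0.2058

0.21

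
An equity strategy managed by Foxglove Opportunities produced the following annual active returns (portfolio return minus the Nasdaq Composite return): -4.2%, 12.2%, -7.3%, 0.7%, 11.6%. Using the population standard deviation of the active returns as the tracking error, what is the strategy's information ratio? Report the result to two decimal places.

0.32

Mean return μ = 13.00 / 5 = 2.6000%
Population std dev = √[321.0200 / 5] = 8.0127%
IR = μ / tracking error = 2.6000 / 8.0127 = 0.3245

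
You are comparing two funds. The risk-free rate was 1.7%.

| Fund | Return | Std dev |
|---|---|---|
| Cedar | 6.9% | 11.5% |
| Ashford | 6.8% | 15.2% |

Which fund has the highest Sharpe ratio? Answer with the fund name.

Cedar

Cedar: Sharpe ratio = (6.9% − 1.7%) / 11.5% = 0.452
Ashford: Sharpe ratio = (6.8% − 1.7%) / 15.2% = 0.336
Highest: Cedar (0.452).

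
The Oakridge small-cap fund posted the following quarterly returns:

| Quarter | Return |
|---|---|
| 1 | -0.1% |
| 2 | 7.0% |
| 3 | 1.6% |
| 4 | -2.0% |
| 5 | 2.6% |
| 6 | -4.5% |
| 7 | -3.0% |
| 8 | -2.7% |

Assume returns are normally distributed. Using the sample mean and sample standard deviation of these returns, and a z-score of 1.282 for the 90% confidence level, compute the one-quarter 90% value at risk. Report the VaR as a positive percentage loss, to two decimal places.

Mean return r̄ = -1.10 / 8 = -0.1375%
Σ(r − r̄)² = (-0.1 − (-0.1375))² + (7 − (-0.1375))² + … = 98.7188
σ = √[98.7188 / 7] = 3.7554%
VaR = −(r̄ − z·σ) = −(-0.1375 − 1.282 × 3.7554) = −(-4.9519) = 4.9519%

4.95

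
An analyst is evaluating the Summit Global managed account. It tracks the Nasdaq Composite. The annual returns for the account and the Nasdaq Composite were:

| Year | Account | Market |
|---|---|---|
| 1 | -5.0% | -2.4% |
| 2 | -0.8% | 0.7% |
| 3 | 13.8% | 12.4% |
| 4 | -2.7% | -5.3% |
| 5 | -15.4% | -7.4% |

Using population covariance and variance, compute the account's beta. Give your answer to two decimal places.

1.27

r̄p = -2.0200%,  r̄m = -0.4000%
Cov = Σ(rp − r̄p)(rm − r̄m) / 5 = 61.3580
Var(rm) = Σ(rm − r̄m)² / 5 = 48.4120
β = Cov / Var = 61.3580 / 48.4120 = 1.2674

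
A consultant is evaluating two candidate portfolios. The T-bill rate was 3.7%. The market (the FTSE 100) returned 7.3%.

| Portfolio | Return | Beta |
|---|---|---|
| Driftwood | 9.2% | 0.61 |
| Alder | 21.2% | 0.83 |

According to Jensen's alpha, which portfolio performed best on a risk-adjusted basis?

Alder

Driftwood: α = 9.2% − [3.7% + 0.61 × (7.3% − 3.7%)] = 3.304
Alder: α = 21.2% − [3.7% + 0.83 × (7.3% − 3.7%)] = 14.512
Highest: Alder (14.512).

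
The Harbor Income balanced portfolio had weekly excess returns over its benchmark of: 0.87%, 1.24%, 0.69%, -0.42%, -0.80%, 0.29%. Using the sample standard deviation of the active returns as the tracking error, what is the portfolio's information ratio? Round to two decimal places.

μ = (0.87 + 1.24 + 0.69 − 0.42 − 0.8 + 0.29) / 6 = 1.870 / 6 = 0.3117%
Σ(r − μ)² = (0.87 − 0.3117)² + (1.24 − 0.3117)² + (0.69 − 0.3117)² + … = 3.0883
σ = √[3.0883 / 5] = 0.7859%
IR = μ / tracking error = 0.3117 / 0.7859 = 0.3966

0.40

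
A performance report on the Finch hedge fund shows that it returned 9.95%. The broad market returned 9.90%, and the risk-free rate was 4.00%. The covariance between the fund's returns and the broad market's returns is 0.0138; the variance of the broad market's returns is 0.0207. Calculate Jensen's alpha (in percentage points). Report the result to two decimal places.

β = Cov / Var = 0.0138 / 0.0207 = 0.6667
E[R] = Rf + β(Rm − Rf) = 4.00% + 0.6667 × (9.90% − 4.00%) = 7.9335%
α = Rp − E[R] = 9.95% − 7.9335% = 2.0165

2.02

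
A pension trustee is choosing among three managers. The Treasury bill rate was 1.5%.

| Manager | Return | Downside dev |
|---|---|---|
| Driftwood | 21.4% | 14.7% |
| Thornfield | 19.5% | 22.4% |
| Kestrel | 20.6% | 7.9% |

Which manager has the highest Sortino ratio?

Driftwood: Sortino ratio = (21.4% − 1.5%) / 14.7% = 1.354
Thornfield: Sortino ratio = (19.5% − 1.5%) / 22.4% = 0.804
Kestrel: Sortino ratio = (20.6% − 1.5%) / 7.9% = 2.418
Highest: Kestrel (2.418).

Kestrel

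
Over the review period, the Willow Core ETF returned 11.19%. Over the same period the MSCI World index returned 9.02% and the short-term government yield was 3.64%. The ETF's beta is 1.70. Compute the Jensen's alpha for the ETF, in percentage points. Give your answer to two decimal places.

CAPM expected return = Rf + β(Rm − Rf) = 3.64% + 1.70 × (9.02% − 3.64%) = 3.64 + 1.70 × 5.38 = 12.7860%
Jensen's α = Rp − E[R] = 11.19% − 12.7860% = -1.5960

-1.60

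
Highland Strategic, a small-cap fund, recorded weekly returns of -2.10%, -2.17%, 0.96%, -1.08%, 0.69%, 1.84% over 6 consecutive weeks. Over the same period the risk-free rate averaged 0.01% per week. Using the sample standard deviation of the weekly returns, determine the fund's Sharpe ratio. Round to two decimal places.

Mean return r̄ = -1.860 / 6 = -0.3100%
Sample σ = √[Σ(r − r̄)² / 5] = √[14.4920 / 5] = √2.8984 = 1.7025%
Sharpe = (r̄ − rf) / σ = (-0.3100 − 0.01) / 1.7025 = -0.3200 / 1.7025 = -0.1880

-0.19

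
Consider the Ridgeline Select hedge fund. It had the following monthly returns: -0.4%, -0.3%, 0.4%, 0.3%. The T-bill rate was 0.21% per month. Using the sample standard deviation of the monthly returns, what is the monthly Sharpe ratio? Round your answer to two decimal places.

-0.51

μ = (-0.4 − 0.3 + 0.4 + 0.3) / 4 = 0.00 / 4 = 0.0000%
Σ(r − μ)² = (-0.4 − 0.0000)² + (-0.3 − 0.0000)² + (0.4 − 0.0000)² + … = 0.5000
σ = √[0.5000 / 3] = 0.4082%
Sharpe = (μ − rf) / σ = (0.0000 − 0.21) / 0.4082 = -0.2100 / 0.4082 = -0.5145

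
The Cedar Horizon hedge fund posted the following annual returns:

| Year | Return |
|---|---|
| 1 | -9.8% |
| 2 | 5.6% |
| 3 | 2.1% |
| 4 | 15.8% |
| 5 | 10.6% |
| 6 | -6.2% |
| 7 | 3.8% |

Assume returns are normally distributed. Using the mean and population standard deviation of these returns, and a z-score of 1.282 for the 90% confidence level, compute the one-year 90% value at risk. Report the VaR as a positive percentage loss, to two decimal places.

7.47

r̄ = (-9.8 + 5.6 + 2.1 + 15.8 + 10.6 − 6.2 + 3.8) / 7 = 21.90 / 7 = 3.1286%
Σ(r − r̄)² = (-9.8 − 3.1286)² + (5.6 − 3.1286)² + … = 478.1743
σ = √[478.1743 / 7] = 8.2650%
VaR = −(r̄ − z·σ) = −(3.1286 − 1.282 × 8.2650) = −(-7.4671) = 7.4671%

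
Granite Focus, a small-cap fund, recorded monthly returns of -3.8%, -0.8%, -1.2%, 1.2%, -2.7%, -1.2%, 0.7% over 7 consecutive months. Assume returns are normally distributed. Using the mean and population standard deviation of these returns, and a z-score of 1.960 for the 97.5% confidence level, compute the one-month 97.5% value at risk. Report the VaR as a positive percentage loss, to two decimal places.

4.30

μ = (-3.8 − 0.8 − 1.2 + 1.2 − 2.7 − 1.2 + 0.7) / 7 = -1.1143%
Σ(r − μ)² = (-3.8 − (-1.1143))² + (-0.8 − (-1.1143))² + (-1.2 − (-1.1143))² + … = 18.4886
σ = √[18.4886 / 7] = 1.6252%
VaR = −(μ − z·σ) = −(-1.1143 − 1.960 × 1.6252) = −(-4.2997) = 4.2997%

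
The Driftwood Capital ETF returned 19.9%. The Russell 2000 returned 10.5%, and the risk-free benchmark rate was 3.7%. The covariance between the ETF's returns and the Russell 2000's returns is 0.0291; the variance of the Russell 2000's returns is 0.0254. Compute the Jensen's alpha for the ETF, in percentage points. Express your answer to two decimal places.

8.41

β = Cov / Var = 0.0291 / 0.0254 = 1.1457
E[R] = Rf + β(Rm − Rf) = 3.7% + 1.1457 × (10.5% − 3.7%) = 11.4908%
α = Rp − E[R] = 19.9% − 11.4908% = 8.4092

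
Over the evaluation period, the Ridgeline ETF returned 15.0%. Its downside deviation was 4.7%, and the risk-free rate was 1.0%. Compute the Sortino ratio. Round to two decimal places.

2.98

Sortino = (Rp − Rf) / σd = (15.0% − 1.0%) / 4.7% = 14.00% / 4.7% = 2.9787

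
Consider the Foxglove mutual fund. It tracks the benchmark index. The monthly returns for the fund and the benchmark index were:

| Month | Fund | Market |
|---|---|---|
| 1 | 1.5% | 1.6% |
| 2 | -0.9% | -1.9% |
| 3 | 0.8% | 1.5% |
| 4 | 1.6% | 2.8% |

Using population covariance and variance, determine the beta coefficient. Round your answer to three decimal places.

r̄p = 0.7500%,  r̄m = 1.0000%
Cov = Σ(rp − r̄p)(rm − r̄m) / 4 = 1.6975
Var(rm) = Σ(rm − r̄m)² / 4 = 3.0650
β = Cov / Var = 1.6975 / 3.0650 = 0.5538

0.554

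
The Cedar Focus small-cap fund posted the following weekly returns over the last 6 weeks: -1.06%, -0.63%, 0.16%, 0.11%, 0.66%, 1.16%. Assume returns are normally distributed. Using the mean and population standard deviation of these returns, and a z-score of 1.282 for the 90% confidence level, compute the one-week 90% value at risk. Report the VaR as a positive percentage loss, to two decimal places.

Mean return r̄ = 0.400 / 6 = 0.0667%
Σ(r − r̄)² = 3.3127; population σ = √(3.3127/6) = 0.7430%
VaR = −(r̄ − z·σ) = −(0.0667 − 1.282 × 0.7430) = −(-0.8858) = 0.8858%

0.89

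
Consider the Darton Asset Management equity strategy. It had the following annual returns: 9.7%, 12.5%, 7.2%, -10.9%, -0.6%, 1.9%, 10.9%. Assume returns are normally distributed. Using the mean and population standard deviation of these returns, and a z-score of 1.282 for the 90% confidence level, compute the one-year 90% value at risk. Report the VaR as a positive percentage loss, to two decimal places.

μ = (9.7 + 12.5 + 7.2 − 10.9 − 0.6 + 1.9 + 10.9) / 7 = 4.3857%
Population std dev = √[409.1286 / 7] = 7.6451%
VaR = −(μ − z·σ) = −(4.3857 − 1.282 × 7.6451) = −(-5.4153) = 5.4153%

5.42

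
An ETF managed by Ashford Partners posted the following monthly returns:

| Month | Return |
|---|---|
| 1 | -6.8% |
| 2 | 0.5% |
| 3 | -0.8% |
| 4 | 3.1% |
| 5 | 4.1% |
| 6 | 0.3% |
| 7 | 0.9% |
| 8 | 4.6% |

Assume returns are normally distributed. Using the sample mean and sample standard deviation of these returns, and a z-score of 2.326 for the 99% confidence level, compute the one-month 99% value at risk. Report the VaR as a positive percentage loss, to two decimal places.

7.66

r̄ = (-6.8 + 0.5 − 0.8 + 3.1 + 4.1 + 0.3 + 0.9 + 4.6) / 8 = 0.7375%
Sample std dev = √[91.2588 / 7] = 3.6107%
VaR = −(r̄ − z·σ) = −(0.7375 − 2.326 × 3.6107) = −(-7.6610) = 7.6610%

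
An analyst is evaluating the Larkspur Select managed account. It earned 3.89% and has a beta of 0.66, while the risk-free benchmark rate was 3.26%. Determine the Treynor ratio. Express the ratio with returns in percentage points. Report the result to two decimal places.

0.95

Treynor = (Rp − Rf) / β = (3.89% − 3.26%) / 0.66 = 0.63 / 0.66 = 0.9545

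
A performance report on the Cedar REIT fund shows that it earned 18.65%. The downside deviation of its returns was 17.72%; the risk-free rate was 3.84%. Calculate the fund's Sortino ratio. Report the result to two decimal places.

Sortino = (Rp − Rf) / σd = (18.65% − 3.84%) / 17.72% = 14.81% / 17.72% = 0.8358

0.84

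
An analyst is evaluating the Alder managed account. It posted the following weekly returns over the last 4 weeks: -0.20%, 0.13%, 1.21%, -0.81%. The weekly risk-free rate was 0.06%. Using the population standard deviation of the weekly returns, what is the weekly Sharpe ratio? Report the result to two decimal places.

0.03

Mean return r̄ = 0.330 / 4 = 0.0825%
Σ(r − r̄)² = 2.1499; population σ = √(2.1499/4) = 0.7331%
Sharpe = (r̄ − rf) / σ = (0.0825 − 0.06) / 0.7331 = 0.0225 / 0.7331 = 0.0307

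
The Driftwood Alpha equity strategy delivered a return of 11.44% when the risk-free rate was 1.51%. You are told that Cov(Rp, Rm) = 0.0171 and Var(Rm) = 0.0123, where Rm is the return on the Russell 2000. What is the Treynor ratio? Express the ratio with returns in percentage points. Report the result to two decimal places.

β = Cov / Var = 0.0171 / 0.0123 = 1.3902
Treynor = (Rp − Rf) / β = (11.44% − 1.51%) / 1.3902 = 9.93 / 1.3902 = 7.1429

7.14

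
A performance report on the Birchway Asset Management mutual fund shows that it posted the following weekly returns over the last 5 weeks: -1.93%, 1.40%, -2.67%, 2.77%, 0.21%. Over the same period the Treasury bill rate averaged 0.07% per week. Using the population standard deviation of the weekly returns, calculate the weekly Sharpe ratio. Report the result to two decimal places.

-0.06

r̄ = (-1.93 + 1.4 − 2.67 + 2.77 + 0.21) / 5 = -0.0440%
Population std dev = √[20.5211 / 5] = 2.0259%
Sharpe = (r̄ − rf) / σ = (-0.0440 − 0.07) / 2.0259 = -0.1140 / 2.0259 = -0.0563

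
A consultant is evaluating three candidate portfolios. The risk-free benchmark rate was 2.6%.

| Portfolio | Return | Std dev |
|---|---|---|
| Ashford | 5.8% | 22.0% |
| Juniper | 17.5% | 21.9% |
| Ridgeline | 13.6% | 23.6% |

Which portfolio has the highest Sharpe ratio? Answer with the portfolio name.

Juniper

Ashford: Sharpe ratio = (5.8% − 2.6%) / 22.0% = 0.145
Juniper: Sharpe ratio = (17.5% − 2.6%) / 21.9% = 0.680
Ridgeline: Sharpe ratio = (13.6% − 2.6%) / 23.6% = 0.466
Highest: Juniper (0.680).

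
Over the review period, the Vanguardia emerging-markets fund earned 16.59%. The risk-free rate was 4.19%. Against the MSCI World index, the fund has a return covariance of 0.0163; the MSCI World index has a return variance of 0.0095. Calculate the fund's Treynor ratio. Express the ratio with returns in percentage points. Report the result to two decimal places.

β = Cov / Var = 0.0163 / 0.0095 = 1.7158
Treynor = (Rp − Rf) / β = (16.59% − 4.19%) / 1.7158 = 12.40 / 1.7158 = 7.2269

7.23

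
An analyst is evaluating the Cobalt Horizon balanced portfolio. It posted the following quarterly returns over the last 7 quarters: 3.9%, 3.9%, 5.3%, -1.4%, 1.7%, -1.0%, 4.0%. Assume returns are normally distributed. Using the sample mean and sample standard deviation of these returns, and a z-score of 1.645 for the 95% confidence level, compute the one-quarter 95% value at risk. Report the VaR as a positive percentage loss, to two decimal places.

Mean return μ = 16.40 / 7 = 2.3429%
Σ(r − μ)² = (3.9 − 2.3429)² + (3.9 − 2.3429)² + (5.3 − 2.3429)² + … = 41.9371
sample σ = √(41.9371 / 6) = √6.9895 = 2.6438%
VaR = −(μ − z·σ) = −(2.3429 − 1.645 × 2.6438) = −(-2.0062) = 2.0062%

2.01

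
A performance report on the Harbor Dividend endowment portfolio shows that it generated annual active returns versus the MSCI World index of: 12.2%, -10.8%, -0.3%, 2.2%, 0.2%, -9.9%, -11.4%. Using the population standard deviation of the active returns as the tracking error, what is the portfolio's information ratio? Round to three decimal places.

-0.316

r̄ = (12.2 − 10.8 − 0.3 + 2.2 + 0.2 − 9.9 − 11.4) / 7 = -2.5429%
Population σ = √[Σ(r − r̄)² / 7] = √[453.1571 / 7] = √64.7367 = 8.0459%
IR = r̄ / tracking error = -2.5429 / 8.0459 = -0.3160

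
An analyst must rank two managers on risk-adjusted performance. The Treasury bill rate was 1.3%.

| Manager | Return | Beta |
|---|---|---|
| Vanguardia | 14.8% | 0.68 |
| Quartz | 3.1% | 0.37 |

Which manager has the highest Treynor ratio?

Vanguardia

Vanguardia: Treynor = (14.8% − 1.3%) / 0.68 = 19.853
Quartz: Treynor = (3.1% − 1.3%) / 0.37 = 4.865
Highest: Vanguardia (19.853).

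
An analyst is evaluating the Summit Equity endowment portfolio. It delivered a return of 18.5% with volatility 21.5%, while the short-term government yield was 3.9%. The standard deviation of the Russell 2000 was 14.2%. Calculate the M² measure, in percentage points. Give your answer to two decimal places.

13.54

Sharpe = (Rp − Rf) / σp = (18.5% − 3.9%) / 21.5% = 0.6791
M² = Rf + Sharpe × σm = 3.9% + 0.6791 × 14.2% = 13.5432%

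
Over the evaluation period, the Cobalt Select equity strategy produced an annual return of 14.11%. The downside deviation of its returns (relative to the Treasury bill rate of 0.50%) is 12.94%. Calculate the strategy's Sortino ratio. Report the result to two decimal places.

1.05

Sortino = (Rp − Rf) / σd = (14.11% − 0.50%) / 12.94% = 13.61% / 12.94% = 1.0518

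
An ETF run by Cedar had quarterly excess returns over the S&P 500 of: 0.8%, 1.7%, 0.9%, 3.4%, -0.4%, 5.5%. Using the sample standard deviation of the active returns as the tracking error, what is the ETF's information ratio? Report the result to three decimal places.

0.931

μ = (0.8 + 1.7 + 0.9 + 3.4 − 0.4 + 5.5) / 6 = 1.9833%
Σ(r − μ)² = (0.8 − 1.9833)² + (1.7 − 1.9833)² + … = 22.7083
sample σ = √(22.7083 / 5) = √4.5417 = 2.1311%
IR = μ / tracking error = 1.9833 / 2.1311 = 0.9306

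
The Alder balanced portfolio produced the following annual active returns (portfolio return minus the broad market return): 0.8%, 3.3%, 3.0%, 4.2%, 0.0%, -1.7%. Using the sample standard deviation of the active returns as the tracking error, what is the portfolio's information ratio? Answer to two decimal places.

Mean return r̄ = 9.60 / 6 = 1.6000%
Sample std dev = √[25.7000 / 5] = 2.2672%
IR = r̄ / tracking error = 1.6000 / 2.2672 = 0.7057

0.71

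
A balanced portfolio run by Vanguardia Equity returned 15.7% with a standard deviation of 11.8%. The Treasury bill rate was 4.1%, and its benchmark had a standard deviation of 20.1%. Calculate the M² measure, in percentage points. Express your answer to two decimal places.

Sharpe = (Rp − Rf) / σp = (15.7% − 4.1%) / 11.8% = 0.9831
M² = Rf + Sharpe × σm = 4.1% + 0.9831 × 20.1% = 23.8603%

23.86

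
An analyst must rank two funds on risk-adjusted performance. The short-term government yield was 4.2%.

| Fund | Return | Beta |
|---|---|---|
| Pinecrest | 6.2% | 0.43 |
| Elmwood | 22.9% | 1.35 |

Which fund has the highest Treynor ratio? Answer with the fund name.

Pinecrest: Treynor = (6.2% − 4.2%) / 0.43 = 4.651
Elmwood: Treynor = (22.9% − 4.2%) / 1.35 = 13.852
Highest: Elmwood (13.852).

Elmwood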